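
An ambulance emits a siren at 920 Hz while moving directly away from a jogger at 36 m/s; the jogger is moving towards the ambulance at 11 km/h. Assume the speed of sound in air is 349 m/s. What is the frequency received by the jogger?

841 Hz

11 km/h = 3.056 m/s.
Both move, so f' = f · (v + v_o)/(v + v_s).
f' = 920 × (349 + 3.056)/(349 + 36) = 920 × 352.06/385 ≈ 841 Hz.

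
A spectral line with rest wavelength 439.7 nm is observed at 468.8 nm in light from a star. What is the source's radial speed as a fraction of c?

λ'/λ₀ = 1.0662 > 1 (redshift), so the source is receding.
λ'/λ₀ = √((1 + β)/(1 − β)) for a receding source ⇒ β = (r² − 1)/(r² + 1) with r = λ'/λ₀.
β = (1.1367 − 1)/(1.1367 + 1) ≈ 0.064.

0.064c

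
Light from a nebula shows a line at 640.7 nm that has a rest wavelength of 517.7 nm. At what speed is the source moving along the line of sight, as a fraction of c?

0.210

λ'/λ₀ = 1.2376 > 1 (redshift), so the source is receding.
λ'/λ₀ = √((1 + β)/(1 − β)) for a receding source ⇒ β = (r² − 1)/(r² + 1) with r = λ'/λ₀.
β = (1.5316 − 1)/(1.5316 + 1) ≈ 0.210.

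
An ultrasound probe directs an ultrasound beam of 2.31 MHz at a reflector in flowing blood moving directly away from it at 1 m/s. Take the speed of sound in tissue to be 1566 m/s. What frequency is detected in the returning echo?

At the reflector in flowing blood (a moving observer), f₁ = f₀ · (v − u)/v = 2.31 × 1565/1566 ≈ 2.309 MHz.
The reflection then acts as a moving source: f₂ = f₁ · v/(v + u) ≈ 2.307 MHz.

2.307 MHz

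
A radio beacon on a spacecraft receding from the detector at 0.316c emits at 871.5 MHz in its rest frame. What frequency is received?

Relativistic Doppler for frequency: f' = f₀ · √((1 − β)/(1 + β)).
f' = 871.5 × √(0.6840/1.3160) = 871.5 × 0.72094 ≈ 628.3 MHz.

628.3 MHz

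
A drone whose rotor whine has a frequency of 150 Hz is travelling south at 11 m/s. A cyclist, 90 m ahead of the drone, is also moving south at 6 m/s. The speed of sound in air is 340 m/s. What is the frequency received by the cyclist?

The cyclist is ahead, so the drone is moving toward it while the cyclist is moving away from the drone.
With source approaching and observer receding, f' = f · (v − v_o)/(v − v_s).
f' = 150 × (340 − 6)/(340 − 11) = 150 × 334/329 ≈ 152 Hz.

152 Hz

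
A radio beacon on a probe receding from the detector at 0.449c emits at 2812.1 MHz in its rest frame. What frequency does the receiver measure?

1734.1 MHz

Relativistic Doppler for frequency: f' = f₀ · √((1 − β)/(1 + β)).
f' = 2812.1 × √(0.5510/1.4490) = 2812.1 × 0.61665 ≈ 1734.1 MHz.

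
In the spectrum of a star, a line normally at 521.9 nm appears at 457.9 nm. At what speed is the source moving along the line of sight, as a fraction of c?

λ'/λ₀ = 0.8774 < 1 (blueshift), so the source is approaching.
λ'/λ₀ = √((1 − β)/(1 + β)) for an approaching source ⇒ β = (1 − r²)/(1 + r²) with r = λ'/λ₀.
β = (1 − 0.7698)/(1 + 0.7698) ≈ 0.130.

0.130c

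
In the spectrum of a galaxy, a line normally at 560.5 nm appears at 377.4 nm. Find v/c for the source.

λ'/λ₀ = 0.6733 < 1 (blueshift), so the source is approaching.
λ'/λ₀ = √((1 − β)/(1 + β)) for an approaching source ⇒ β = (1 − r²)/(1 + r²) with r = λ'/λ₀.
β = (1 − 0.4534)/(1 + 0.4534) ≈ 0.376.

0.376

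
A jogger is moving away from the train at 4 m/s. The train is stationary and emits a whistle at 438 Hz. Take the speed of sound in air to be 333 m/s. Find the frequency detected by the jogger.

433 Hz

Moving observer, stationary source: f' = f · (v − v_o)/v.
f' = 438 × (333 − 4)/333 = 438 × 329/333 ≈ 433 Hz.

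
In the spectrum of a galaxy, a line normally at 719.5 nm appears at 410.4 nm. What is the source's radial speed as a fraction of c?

λ'/λ₀ = 0.5704 < 1 (blueshift), so the source is approaching.
λ'/λ₀ = √((1 − β)/(1 + β)) for an approaching source ⇒ β = (1 − r²)/(1 + r²) with r = λ'/λ₀.
β = (1 − 0.3254)/(1 + 0.3254) ≈ 0.509.

0.509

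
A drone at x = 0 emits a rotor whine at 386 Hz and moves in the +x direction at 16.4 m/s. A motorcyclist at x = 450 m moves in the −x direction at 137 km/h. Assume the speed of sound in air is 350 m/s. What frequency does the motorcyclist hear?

449 Hz

137 km/h = 38.06 m/s.
The observer lies on the +x side, so the source is heading toward the observer and the observer is heading toward the source.
With source approaching and observer approaching, f' = f · (v + v_o)/(v − v_s).
f' = 386 × (350 + 38.06)/(350 − 16.4) = 386 × 388.06/333.6 ≈ 449 Hz.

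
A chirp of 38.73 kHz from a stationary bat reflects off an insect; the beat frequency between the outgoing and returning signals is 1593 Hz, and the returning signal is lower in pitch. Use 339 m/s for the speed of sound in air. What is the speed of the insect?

7.1 m/s

Double Doppler shift off a moving reflector: f₂ = f₀ · (v + u)/(v − u) (u > 0 toward emitter).
Returning signal is lower, so f₂ = f₀ − Δf = 38730 − 1593 = 37137 Hz.
Rearranging, u = v · (f₂ − f₀)/(f₂ + f₀) = 339 × -1593/75867 ≈ -7.1 m/s.
So the insect is moving at 7.1 m/s away from the emitter.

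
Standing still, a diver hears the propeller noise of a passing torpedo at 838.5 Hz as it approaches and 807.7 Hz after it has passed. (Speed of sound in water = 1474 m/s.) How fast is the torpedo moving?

28 m/s

f₁/f₂ = (v + v_s)/(v − v_s), so v_s = v · (f₁ − f₂)/(f₁ + f₂).
v_s = 1474 × (838.5 − 807.7)/(838.5 + 807.7) = 1474 × 30.8/1646.2 ≈ 28 m/s.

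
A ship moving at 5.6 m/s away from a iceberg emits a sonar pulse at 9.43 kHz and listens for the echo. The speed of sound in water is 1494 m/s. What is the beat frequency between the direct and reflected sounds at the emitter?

The iceberg receives the sound from a moving source: f₁ = f₀ · v/(v + v_e) = 9.43 × 1494/1499.6 ≈ 9.3948 kHz.
On the return leg the ship is a moving observer: f₂ = f₁ · (v − v_e)/v = 9.3948 × 1488.4/1494 ≈ 9.3596 kHz.
Beat against the emitted tone (with f₀ = 9430 Hz): |f₂ − f₀| = 2v_e·f₀/(v + v_e) = 2 × 5.6 × 9430/1499.6 ≈ 70 Hz.

70 Hz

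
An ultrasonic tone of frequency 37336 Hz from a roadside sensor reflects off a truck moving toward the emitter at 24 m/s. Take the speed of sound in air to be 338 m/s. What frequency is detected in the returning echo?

43043 Hz

At the truck (a moving observer), f₁ = f₀ · (v + u)/v = 37336 × 362/338 ≈ 39987 Hz.
The reflection then acts as a moving source: f₂ = f₁ · v/(v − u) ≈ 43043 Hz.
Equivalently f₂ = f₀ · (v + u)/(v − u).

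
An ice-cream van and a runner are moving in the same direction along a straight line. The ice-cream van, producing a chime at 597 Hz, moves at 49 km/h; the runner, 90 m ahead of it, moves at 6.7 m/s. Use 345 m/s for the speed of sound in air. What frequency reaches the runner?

49 km/h = 13.61 m/s.
The runner is ahead, so the ice-cream van is moving toward it while the runner is moving away from the ice-cream van.
General Doppler shift: f' = f · (v − v_o)/(v − v_s).
f' = 597 × (345 − 6.7)/(345 − 13.61) = 597 × 338.3/331.39 ≈ 609 Hz.

609 Hz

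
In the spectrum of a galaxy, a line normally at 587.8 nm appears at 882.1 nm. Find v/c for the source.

0.385c

λ'/λ₀ = 1.5007 > 1 (redshift), so the source is receding.
λ'/λ₀ = √((1 + β)/(1 − β)) for a receding source ⇒ β = (r² − 1)/(r² + 1) with r = λ'/λ₀.
β = (2.2520 − 1)/(2.2520 + 1) ≈ 0.385.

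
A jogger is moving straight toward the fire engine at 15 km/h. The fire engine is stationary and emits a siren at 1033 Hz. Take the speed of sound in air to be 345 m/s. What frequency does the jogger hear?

15 km/h = 4.167 m/s.
Only the observer moves, toward the source, so f' = f · (v + v_o)/v.
f' = 1033 × (345 + 4.167)/345 = 1033 × 349.17/345 ≈ 1045 Hz.

1045 Hz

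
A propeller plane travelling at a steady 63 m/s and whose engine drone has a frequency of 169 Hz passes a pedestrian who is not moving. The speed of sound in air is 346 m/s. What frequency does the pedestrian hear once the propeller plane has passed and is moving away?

143 Hz

Receding: f₂ = f · v/(v + v_s) = 169 × 346/409 ≈ 143 Hz.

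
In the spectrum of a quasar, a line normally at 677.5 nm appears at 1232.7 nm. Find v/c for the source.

λ'/λ₀ = 1.8195 > 1 (redshift), so the source is receding.
λ'/λ₀ = √((1 + β)/(1 − β)) for a receding source ⇒ β = (r² − 1)/(r² + 1) with r = λ'/λ₀.
β = (3.3105 − 1)/(3.3105 + 1) ≈ 0.536.

0.536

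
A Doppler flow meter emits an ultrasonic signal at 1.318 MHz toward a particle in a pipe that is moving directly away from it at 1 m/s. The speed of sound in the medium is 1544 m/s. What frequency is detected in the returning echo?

At the particle in a pipe (a moving observer), f₁ = f₀ · (v − u)/v = 1.318 × 1543/1544 ≈ 1.3171 MHz.
On reflection it acts as a source moving away from the stationary detector: f₂ = f₁ · v/(v + u) = 1.3171 × 1544/1545 ≈ 1.3163 MHz.

1.3163 MHz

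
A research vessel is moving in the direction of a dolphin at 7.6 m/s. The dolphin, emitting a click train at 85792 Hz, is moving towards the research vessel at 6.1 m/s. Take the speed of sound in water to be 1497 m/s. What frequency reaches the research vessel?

86580 Hz

With source approaching and observer approaching, f' = f · (v + v_o)/(v − v_s).
f' = 85792 × (1497 + 7.6)/(1497 − 6.1) = 85792 × 1504.6/1490.9 ≈ 86580 Hz.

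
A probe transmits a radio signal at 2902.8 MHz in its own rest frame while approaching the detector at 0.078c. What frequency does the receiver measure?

3138.8 MHz

Relativistic Doppler for frequency: f' = f₀ · √((1 + β)/(1 − β)).
f' = 2902.8 × √(1.0780/0.9220) = 2902.8 × 1.08129 ≈ 3138.8 MHz.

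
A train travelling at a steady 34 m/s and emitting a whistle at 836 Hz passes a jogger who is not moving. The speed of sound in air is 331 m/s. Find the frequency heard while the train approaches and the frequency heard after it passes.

932 Hz approaching; 758 Hz receding

Approaching: f₁ = f · v/(v − v_s) = 836 × 331/297 ≈ 932 Hz.
Receding: f₂ = f · v/(v + v_s) = 836 × 331/365 ≈ 758 Hz.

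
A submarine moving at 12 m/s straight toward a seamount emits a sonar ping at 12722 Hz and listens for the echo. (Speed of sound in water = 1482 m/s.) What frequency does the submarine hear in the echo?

The seamount receives the sound from a moving source: f₁ = f₀ · v/(v − v_e) = 12722 × 1482/1470 ≈ 12826 Hz.
On the return leg the submarine is a moving observer: f₂ = f₁ · (v + v_e)/v = 12826 × 1494/1482 ≈ 12930 Hz.
Equivalently f₂ = f₀ · (v + v_e)/(v − v_e).

12930 Hz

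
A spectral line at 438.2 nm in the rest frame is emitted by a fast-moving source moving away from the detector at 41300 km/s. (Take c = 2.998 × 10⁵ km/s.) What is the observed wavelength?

β = v/c = 41300/299800 = 0.1378.
Relativistic Doppler for wavelength: λ' = λ₀ · √((1 + β)/(1 − β)).
λ' = 438.2 × √(1.1378/0.8622) = 438.2 × 1.14871 ≈ 503.4 nm.

503.4 nm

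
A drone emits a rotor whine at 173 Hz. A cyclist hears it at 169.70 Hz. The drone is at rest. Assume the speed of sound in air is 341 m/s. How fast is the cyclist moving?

f' < f, so the cyclist is receding.
f' = f · (v − v_o)/v ⇒ v_o = v · |f'/f − 1|.
v_o = 341 × |169.70/173 − 1| = 341 × 0.01908 ≈ 6.5 m/s.

6.5 m/s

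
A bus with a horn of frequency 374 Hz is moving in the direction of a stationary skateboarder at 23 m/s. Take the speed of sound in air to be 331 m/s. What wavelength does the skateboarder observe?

With the source moving toward a stationary observer, f' = f · v/(v − v_s).
f' = 374 × 331/(331 − 23) ≈ 402 Hz.
λ' = v/f' = 331/401.929 ≈ 82.4 cm.

82.4 cm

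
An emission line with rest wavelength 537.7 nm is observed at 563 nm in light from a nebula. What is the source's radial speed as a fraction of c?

λ'/λ₀ = 1.0471 > 1 (redshift), so the source is receding.
λ'/λ₀ = √((1 + β)/(1 − β)) for a receding source ⇒ β = (r² − 1)/(r² + 1) with r = λ'/λ₀.
β = (1.0963 − 1)/(1.0963 + 1) ≈ 0.046.

0.046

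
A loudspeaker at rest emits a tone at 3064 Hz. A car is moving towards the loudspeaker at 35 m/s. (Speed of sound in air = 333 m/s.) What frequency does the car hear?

Only the observer moves, toward the source, so f' = f · (v + v_o)/v.
f' = 3064 × (333 + 35)/333 = 3064 × 368/333 ≈ 3386 Hz.

3386 Hz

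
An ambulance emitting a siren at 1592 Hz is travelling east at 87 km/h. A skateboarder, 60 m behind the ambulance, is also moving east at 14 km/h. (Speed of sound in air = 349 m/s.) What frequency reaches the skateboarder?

1505 Hz

87 km/h = 24.17 m/s; 14 km/h = 3.889 m/s.
The skateboarder is behind, so the ambulance is moving away from it while the skateboarder is moving toward the ambulance.
With source receding and observer approaching, f' = f · (v + v_o)/(v + v_s).
f' = 1592 × (349 + 3.889)/(349 + 24.17) = 1592 × 352.89/373.17 ≈ 1505 Hz.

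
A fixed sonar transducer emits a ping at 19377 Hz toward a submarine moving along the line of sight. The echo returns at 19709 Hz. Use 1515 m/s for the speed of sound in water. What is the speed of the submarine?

12.9 m/s

Double Doppler shift off a moving reflector: f₂ = f₀ · (v + u)/(v − u) (u > 0 toward emitter).
Rearranging, u = v · (f₂ − f₀)/(f₂ + f₀) = 1515 × 332/39086 ≈ 12.9 m/s.
So the submarine is moving at 12.9 m/s toward the emitter.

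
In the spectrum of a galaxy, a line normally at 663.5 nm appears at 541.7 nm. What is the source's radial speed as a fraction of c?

0.200

λ'/λ₀ = 0.8164 < 1 (blueshift), so the source is approaching.
λ'/λ₀ = √((1 − β)/(1 + β)) for an approaching source ⇒ β = (1 − r²)/(1 + r²) with r = λ'/λ₀.
β = (1 − 0.6666)/(1 + 0.6666) ≈ 0.200.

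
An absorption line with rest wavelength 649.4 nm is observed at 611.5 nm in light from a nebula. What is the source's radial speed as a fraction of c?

0.060c

λ'/λ₀ = 0.9416 < 1 (blueshift), so the source is approaching.
λ'/λ₀ = √((1 − β)/(1 + β)) for an approaching source ⇒ β = (1 − r²)/(1 + r²) with r = λ'/λ₀.
β = (1 − 0.8867)/(1 + 0.8867) ≈ 0.060.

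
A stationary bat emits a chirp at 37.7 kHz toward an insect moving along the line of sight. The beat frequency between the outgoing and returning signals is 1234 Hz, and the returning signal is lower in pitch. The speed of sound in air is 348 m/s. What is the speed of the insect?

Double Doppler shift off a moving reflector: f₂ = f₀ · (v + u)/(v − u) (u > 0 toward emitter).
Returning signal is lower, so f₂ = f₀ − Δf = 37700 − 1234 = 36466 Hz.
Rearranging, u = v · (f₂ − f₀)/(f₂ + f₀) = 348 × -1234/74166 ≈ -5.8 m/s.
So the insect is moving at 5.8 m/s away from the emitter.

5.8 m/s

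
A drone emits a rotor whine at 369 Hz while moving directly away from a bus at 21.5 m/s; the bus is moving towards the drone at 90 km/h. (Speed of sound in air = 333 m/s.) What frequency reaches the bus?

373 Hz

90 km/h = 25 m/s.
Both move, so f' = f · (v + v_o)/(v + v_s).
f' = 369 × (333 + 25)/(333 + 21.5) = 369 × 358/354.5 ≈ 373 Hz.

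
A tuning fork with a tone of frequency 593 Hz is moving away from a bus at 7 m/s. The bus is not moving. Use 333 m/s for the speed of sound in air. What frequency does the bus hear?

581 Hz

Moving source, stationary observer: f' = f · v/(v + v_s) since the source is receding.
f' = 593 × 333/(333 + 7) = 593 × 333/340 ≈ 581 Hz.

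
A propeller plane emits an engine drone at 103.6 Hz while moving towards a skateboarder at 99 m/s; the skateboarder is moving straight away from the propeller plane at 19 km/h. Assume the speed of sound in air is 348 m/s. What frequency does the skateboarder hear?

143 Hz

19 km/h = 5.278 m/s.
General Doppler shift: f' = f · (v − v_o)/(v − v_s).
f' = 103.6 × (348 − 5.278)/(348 − 99) = 103.6 × 342.72/249 ≈ 143 Hz.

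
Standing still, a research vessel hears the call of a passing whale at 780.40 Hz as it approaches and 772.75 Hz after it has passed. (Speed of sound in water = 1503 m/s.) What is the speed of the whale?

7.4 m/s

f₁/f₂ = (v + v_s)/(v − v_s), so v_s = v · (f₁ − f₂)/(f₁ + f₂).
v_s = 1503 × (780.40 − 772.75)/(780.40 + 772.75) = 1503 × 7.65/1553.15 ≈ 7.4 m/s.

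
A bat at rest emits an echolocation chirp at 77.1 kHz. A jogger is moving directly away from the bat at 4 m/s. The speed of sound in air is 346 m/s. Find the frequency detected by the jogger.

Only the observer moves, away from the source, so f' = f · (v − v_o)/v.
f' = 77.1 × (346 − 4)/346 = 77.1 × 342/346 ≈ 76.2 kHz.

76.2 kHz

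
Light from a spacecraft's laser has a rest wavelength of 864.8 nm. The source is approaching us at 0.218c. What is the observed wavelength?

692.9 nm

Relativistic Doppler for wavelength: λ' = λ₀ · √((1 − β)/(1 + β)).
λ' = 864.8 × √(0.7820/1.2180) = 864.8 × 0.80127 ≈ 692.9 nm.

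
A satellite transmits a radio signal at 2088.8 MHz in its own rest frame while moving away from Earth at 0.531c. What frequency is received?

Relativistic Doppler for frequency: f' = f₀ · √((1 − β)/(1 + β)).
f' = 2088.8 × √(0.4690/1.5310) = 2088.8 × 0.55348 ≈ 1156.1 MHz.

1156.1 MHz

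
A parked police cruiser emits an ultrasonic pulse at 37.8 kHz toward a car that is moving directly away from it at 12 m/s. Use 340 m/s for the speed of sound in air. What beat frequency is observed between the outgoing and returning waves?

The car first receives the wave as a moving observer: f₁ = f₀ · (v − u)/v = 37.8 × (340 − 12)/340 ≈ 36.47 kHz.
The reflection then acts as a moving source: f₂ = f₁ · v/(v + u) ≈ 35.22 kHz.
Beat frequency (with f₀ = 37800 Hz): |f₂ − f₀| = 2u·f₀/(v + u) = 2 × 12 × 37800/352 ≈ 2577 Hz.

2577 Hz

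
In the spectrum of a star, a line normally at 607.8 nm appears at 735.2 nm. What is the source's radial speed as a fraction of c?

λ'/λ₀ = 1.2096 > 1 (redshift), so the source is receding.
λ'/λ₀ = √((1 + β)/(1 − β)) for a receding source ⇒ β = (r² − 1)/(r² + 1) with r = λ'/λ₀.
β = (1.4632 − 1)/(1.4632 + 1) ≈ 0.188.

0.188c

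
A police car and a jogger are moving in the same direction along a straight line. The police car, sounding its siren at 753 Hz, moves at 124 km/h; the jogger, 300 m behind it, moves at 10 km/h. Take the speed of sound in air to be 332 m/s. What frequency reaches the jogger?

688 Hz

124 km/h = 34.44 m/s; 10 km/h = 2.778 m/s.
The jogger is behind, so the police car is moving away from it while the jogger is moving toward the police car.
Both move, so f' = f · (v + v_o)/(v + v_s).
f' = 753 × (332 + 2.778)/(332 + 34.44) = 753 × 334.78/366.44 ≈ 688 Hz.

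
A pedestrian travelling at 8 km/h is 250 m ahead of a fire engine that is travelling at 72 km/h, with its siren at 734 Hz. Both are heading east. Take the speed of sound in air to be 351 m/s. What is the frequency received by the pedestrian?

72 km/h = 20 m/s; 8 km/h = 2.222 m/s.
The pedestrian is ahead, so the fire engine is moving toward it while the pedestrian is moving away from the fire engine.
Both move, so f' = f · (v − v_o)/(v − v_s).
f' = 734 × (351 − 2.222)/(351 − 20) = 734 × 348.78/331 ≈ 773 Hz.

773 Hz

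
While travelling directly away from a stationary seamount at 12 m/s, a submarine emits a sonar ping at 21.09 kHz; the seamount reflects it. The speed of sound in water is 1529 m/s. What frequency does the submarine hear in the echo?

20.8 kHz

The seamount receives the sound from a moving source: f₁ = f₀ · v/(v + v_e) = 21.09 × 1529/1541 ≈ 20.9 kHz.
On the return leg the submarine is a moving observer: f₂ = f₁ · (v − v_e)/v = 20.9 × 1517/1529 ≈ 20.8 kHz.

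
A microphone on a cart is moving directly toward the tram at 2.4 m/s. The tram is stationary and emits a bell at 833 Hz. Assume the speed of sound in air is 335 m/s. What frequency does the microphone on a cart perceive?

Only the observer moves, toward the source, so f' = f · (v + v_o)/v.
f' = 833 × (335 + 2.4)/335 = 833 × 337.4/335 ≈ 839 Hz.

839 Hz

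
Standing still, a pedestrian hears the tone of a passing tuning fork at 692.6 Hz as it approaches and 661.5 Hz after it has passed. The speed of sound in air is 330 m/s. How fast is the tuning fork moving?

f₁/f₂ = (v + v_s)/(v − v_s), so v_s = v · (f₁ − f₂)/(f₁ + f₂).
v_s = 330 × (692.6 − 661.5)/(692.6 + 661.5) = 330 × 31.1/1354.1 ≈ 7.6 m/s.

7.6 m/s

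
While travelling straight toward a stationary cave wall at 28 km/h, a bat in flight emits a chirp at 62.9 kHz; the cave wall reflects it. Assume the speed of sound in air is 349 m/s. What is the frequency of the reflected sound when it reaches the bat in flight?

28 km/h = 7.778 m/s.
The cave wall receives the sound from a moving source: f₁ = f₀ · v/(v − v_e) = 62.9 × 349/341.22 ≈ 64.3 kHz.
On the return leg the bat in flight is a moving observer: f₂ = f₁ · (v + v_e)/v = 64.3 × 356.78/349 ≈ 65.8 kHz.
Equivalently f₂ = f₀ · (v + v_e)/(v − v_e).

65.8 kHz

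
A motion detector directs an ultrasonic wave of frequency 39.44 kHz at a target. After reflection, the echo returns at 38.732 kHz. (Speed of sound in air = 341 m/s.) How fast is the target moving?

3.1 m/s

Double Doppler shift off a moving reflector: f₂ = f₀ · (v + u)/(v − u) (u > 0 toward emitter).
Rearranging, u = v · (f₂ − f₀)/(f₂ + f₀) = 341 × -0.708/78.172 ≈ -3.1 m/s.
So the target is moving at 3.1 m/s away from the emitter.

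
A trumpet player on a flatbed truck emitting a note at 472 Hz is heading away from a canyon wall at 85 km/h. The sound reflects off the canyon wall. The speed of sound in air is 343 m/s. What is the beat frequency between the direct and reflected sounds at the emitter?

85 km/h = 23.61 m/s.
The canyon wall receives the sound from a moving source: f₁ = f₀ · v/(v + v_e) = 472 × 343/366.61 ≈ 441.6 Hz.
On the return leg the trumpet player on a flatbed truck is a moving observer: f₂ = f₁ · (v − v_e)/v = 441.6 × 319.39/343 ≈ 411.2 Hz.
Beat against the emitted tone: |f₂ − f₀| = 2v_e·f₀/(v + v_e) = 2 × 23.61 × 472/366.61 ≈ 61 Hz.

61 Hz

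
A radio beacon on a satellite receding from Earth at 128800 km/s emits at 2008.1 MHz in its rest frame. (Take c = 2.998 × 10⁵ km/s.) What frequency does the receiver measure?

1268.4 MHz

β = v/c = 128800/299800 = 0.4296.
Relativistic Doppler for frequency: f' = f₀ · √((1 − β)/(1 + β)).
f' = 2008.1 × √(0.5704/1.4296) = 2008.1 × 0.63164 ≈ 1268.4 MHz.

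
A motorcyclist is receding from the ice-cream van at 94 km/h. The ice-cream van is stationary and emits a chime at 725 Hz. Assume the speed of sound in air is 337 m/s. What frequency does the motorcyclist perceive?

94 km/h = 26.11 m/s.
Only the observer moves, away from the source, so f' = f · (v − v_o)/v.
f' = 725 × (337 − 26.11)/337 = 725 × 310.89/337 ≈ 669 Hz.

669 Hz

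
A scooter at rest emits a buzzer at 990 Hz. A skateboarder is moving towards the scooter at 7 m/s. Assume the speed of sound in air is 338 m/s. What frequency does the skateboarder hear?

1011 Hz

Only the observer moves, toward the source, so f' = f · (v + v_o)/v.
f' = 990 × (338 + 7)/338 = 990 × 345/338 ≈ 1011 Hz.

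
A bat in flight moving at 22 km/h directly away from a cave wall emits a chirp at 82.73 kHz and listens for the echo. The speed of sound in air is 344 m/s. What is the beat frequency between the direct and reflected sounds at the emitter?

2888 Hz

22 km/h = 6.111 m/s.
The cave wall receives the sound from a moving source: f₁ = f₀ · v/(v + v_e) = 82.73 × 344/350.11 ≈ 81.29 kHz.
On the return leg the bat in flight is a moving observer: f₂ = f₁ · (v − v_e)/v = 81.29 × 337.89/344 ≈ 79.84 kHz.
Beat against the emitted tone (with f₀ = 82730 Hz): |f₂ − f₀| = 2v_e·f₀/(v + v_e) = 2 × 6.111 × 82730/350.11 ≈ 2888 Hz.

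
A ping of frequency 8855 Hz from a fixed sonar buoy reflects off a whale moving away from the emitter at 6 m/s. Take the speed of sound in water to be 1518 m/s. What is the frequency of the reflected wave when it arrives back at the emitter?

At the whale (a moving observer), f₁ = f₀ · (v − u)/v = 8855 × 1512/1518 ≈ 8820 Hz.
The reflection then acts as a moving source: f₂ = f₁ · v/(v + u) ≈ 8785 Hz.
Equivalently f₂ = f₀ · (v − u)/(v + u).

8785 Hz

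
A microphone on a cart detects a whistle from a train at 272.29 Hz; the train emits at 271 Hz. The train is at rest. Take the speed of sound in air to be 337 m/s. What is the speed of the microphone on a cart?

1.60 m/s

f' > f, so the microphone on a cart is approaching.
f' = f · (v + v_o)/v ⇒ v_o = v · |f'/f − 1|.
v_o = 337 × |272.29/271 − 1| = 337 × 0.00476 ≈ 1.60 m/s.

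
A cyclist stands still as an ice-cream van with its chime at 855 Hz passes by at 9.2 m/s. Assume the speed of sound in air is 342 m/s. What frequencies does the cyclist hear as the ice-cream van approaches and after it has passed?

Approaching: f₁ = f · v/(v − v_s) = 855 × 342/332.8 ≈ 879 Hz.
Receding: f₂ = f · v/(v + v_s) = 855 × 342/351.2 ≈ 833 Hz.

879 Hz approaching; 833 Hz receding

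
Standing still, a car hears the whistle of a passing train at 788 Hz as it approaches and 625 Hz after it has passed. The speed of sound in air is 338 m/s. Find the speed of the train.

39 m/s

f₁/f₂ = (v + v_s)/(v − v_s), so v_s = v · (f₁ − f₂)/(f₁ + f₂).
v_s = 338 × (788 − 625)/(788 + 625) = 338 × 163/1413 ≈ 39 m/s.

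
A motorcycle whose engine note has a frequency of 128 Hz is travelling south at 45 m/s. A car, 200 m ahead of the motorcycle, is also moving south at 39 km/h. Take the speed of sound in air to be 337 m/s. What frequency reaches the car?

143 Hz

39 km/h = 10.83 m/s.
The car is ahead, so the motorcycle is moving toward it while the car is moving away from the motorcycle.
With source approaching and observer receding, f' = f · (v − v_o)/(v − v_s).
f' = 128 × (337 − 10.83)/(337 − 45) = 128 × 326.17/292 ≈ 143 Hz.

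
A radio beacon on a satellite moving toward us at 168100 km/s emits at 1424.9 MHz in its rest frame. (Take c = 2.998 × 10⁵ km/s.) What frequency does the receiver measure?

β = v/c = 168100/299800 = 0.5607.
Relativistic Doppler for frequency: f' = f₀ · √((1 + β)/(1 − β)).
f' = 1424.9 × √(1.5607/0.4393) = 1424.9 × 1.88488 ≈ 2685.8 MHz.

2685.8 MHz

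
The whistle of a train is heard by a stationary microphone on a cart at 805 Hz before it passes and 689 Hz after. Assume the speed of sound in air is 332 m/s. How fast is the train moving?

f₁/f₂ = (v + v_s)/(v − v_s), so v_s = v · (f₁ − f₂)/(f₁ + f₂).
v_s = 332 × (805 − 689)/(805 + 689) = 332 × 116/1494 ≈ 26 m/s.

26 m/s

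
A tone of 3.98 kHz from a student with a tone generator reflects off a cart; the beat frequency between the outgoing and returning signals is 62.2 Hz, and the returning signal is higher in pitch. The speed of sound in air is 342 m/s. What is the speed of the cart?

Double Doppler shift off a moving reflector: f₂ = f₀ · (v + u)/(v − u) (u > 0 toward emitter).
Returning signal is higher, so f₂ = f₀ + Δf = 3980 + 62.2 = 4042.2 Hz.
Rearranging, u = v · (f₂ − f₀)/(f₂ + f₀) = 342 × 62.2/8022.2 ≈ 2.65 m/s.
So the cart is moving at 2.65 m/s toward the emitter.

2.65 m/s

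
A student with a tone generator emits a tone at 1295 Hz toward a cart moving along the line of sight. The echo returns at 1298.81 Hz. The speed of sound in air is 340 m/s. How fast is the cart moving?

0.50 m/s

Double Doppler shift off a moving reflector: f₂ = f₀ · (v + u)/(v − u) (u > 0 toward emitter).
Rearranging, u = v · (f₂ − f₀)/(f₂ + f₀) = 340 × 3.81/2593.81 ≈ 0.50 m/s.
So the cart is moving at 0.50 m/s toward the emitter.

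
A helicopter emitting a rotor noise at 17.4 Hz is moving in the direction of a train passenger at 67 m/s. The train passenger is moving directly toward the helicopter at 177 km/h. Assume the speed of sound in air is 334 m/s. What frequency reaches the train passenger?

25.0 Hz

177 km/h = 49.17 m/s.
With source approaching and observer approaching, f' = f · (v + v_o)/(v − v_s).
f' = 17.4 × (334 + 49.17)/(334 − 67) = 17.4 × 383.17/267 ≈ 25.0 Hz.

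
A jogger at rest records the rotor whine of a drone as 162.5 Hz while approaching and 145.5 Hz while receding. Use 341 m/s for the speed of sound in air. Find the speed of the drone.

18.8 m/s

f₁/f₂ = (v + v_s)/(v − v_s), so v_s = v · (f₁ − f₂)/(f₁ + f₂).
v_s = 341 × (162.5 − 145.5)/(162.5 + 145.5) = 341 × 17.0/308.0 ≈ 18.8 m/s.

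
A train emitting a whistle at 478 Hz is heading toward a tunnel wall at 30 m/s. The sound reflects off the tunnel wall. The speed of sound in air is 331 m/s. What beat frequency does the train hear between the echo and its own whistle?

The tunnel wall receives the sound from a moving source: f₁ = f₀ · v/(v − v_e) = 478 × 331/301 ≈ 525.6 Hz.
On the return leg the train is a moving observer: f₂ = f₁ · (v + v_e)/v = 525.6 × 361/331 ≈ 573.3 Hz.
Equivalently f₂ = f₀ · (v + v_e)/(v − v_e).
Beat against the emitted tone: |f₂ − f₀| = 2v_e·f₀/(v − v_e) = 2 × 30 × 478/301 ≈ 95 Hz.

95 Hz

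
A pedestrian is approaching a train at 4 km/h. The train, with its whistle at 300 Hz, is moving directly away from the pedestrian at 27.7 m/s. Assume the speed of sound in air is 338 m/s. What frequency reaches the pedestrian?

4 km/h = 1.111 m/s.
General Doppler shift: f' = f · (v + v_o)/(v + v_s).
f' = 300 × (338 + 1.111)/(338 + 27.7) = 300 × 339.11/365.7 ≈ 278 Hz.

278 Hz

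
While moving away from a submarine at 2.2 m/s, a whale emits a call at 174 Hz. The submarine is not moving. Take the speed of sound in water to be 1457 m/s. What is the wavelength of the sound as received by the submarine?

8.39 m

Moving source, stationary observer: f' = f · v/(v + v_s) since the source is receding.
f' = 174 × 1457/(1457 + 2.2) ≈ 174 Hz.
λ' = v/f' = 1457/173.738 ≈ 8.39 m.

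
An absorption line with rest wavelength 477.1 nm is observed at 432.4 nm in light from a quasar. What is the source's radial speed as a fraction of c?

0.098

λ'/λ₀ = 0.9063 < 1 (blueshift), so the source is approaching.
λ'/λ₀ = √((1 − β)/(1 + β)) for an approaching source ⇒ β = (1 − r²)/(1 + r²) with r = λ'/λ₀.
β = (1 − 0.8214)/(1 + 0.8214) ≈ 0.098.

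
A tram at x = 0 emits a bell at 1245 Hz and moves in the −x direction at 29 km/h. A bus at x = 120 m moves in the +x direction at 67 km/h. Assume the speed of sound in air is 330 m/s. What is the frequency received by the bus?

1147 Hz

29 km/h = 8.056 m/s; 67 km/h = 18.61 m/s.
The observer lies on the +x side, so the source is heading away from the observer and the observer is heading away from the source.
With source receding and observer receding, f' = f · (v − v_o)/(v + v_s).
f' = 1245 × (330 − 18.61)/(330 + 8.056) = 1245 × 311.39/338.06 ≈ 1147 Hz.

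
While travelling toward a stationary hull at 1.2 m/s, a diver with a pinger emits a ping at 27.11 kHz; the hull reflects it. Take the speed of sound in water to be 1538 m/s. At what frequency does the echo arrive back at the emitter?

The hull receives the sound from a moving source: f₁ = f₀ · v/(v − v_e) = 27.11 × 1538/1536.8 ≈ 27.1 kHz.
On the return leg the diver with a pinger is a moving observer: f₂ = f₁ · (v + v_e)/v = 27.1 × 1539.2/1538 ≈ 27.2 kHz.
Equivalently f₂ = f₀ · (v + v_e)/(v − v_e).

27.2 kHz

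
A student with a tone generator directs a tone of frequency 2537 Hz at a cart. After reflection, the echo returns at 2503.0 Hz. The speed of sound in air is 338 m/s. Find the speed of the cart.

Double Doppler shift off a moving reflector: f₂ = f₀ · (v + u)/(v − u) (u > 0 toward emitter).
Rearranging, u = v · (f₂ − f₀)/(f₂ + f₀) = 338 × -34.0/5040.0 ≈ -2.28 m/s.
So the cart is moving at 2.28 m/s away from the emitter.

2.28 m/s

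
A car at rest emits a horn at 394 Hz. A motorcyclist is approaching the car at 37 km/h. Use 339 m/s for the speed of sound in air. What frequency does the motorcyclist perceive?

37 km/h = 10.28 m/s.
Only the observer moves, toward the source, so f' = f · (v + v_o)/v.
f' = 394 × (339 + 10.28)/339 = 394 × 349.28/339 ≈ 406 Hz.

406 Hz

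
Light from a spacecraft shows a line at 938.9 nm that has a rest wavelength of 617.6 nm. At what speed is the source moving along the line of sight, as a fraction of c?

0.396

λ'/λ₀ = 1.5202 > 1 (redshift), so the source is receding.
λ'/λ₀ = √((1 + β)/(1 − β)) for a receding source ⇒ β = (r² − 1)/(r² + 1) with r = λ'/λ₀.
β = (2.3111 − 1)/(2.3111 + 1) ≈ 0.396.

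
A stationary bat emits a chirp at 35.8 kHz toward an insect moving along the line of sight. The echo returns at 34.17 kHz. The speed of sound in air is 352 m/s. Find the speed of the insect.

8.2 m/s

Double Doppler shift off a moving reflector: f₂ = f₀ · (v + u)/(v − u) (u > 0 toward emitter).
Rearranging, u = v · (f₂ − f₀)/(f₂ + f₀) = 352 × -1.63/69.97 ≈ -8.2 m/s.
So the insect is moving at 8.2 m/s away from the emitter.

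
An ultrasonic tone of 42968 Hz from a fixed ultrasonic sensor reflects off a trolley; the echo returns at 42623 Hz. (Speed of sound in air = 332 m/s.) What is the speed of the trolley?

Double Doppler shift off a moving reflector: f₂ = f₀ · (v + u)/(v − u) (u > 0 toward emitter).
Rearranging, u = v · (f₂ − f₀)/(f₂ + f₀) = 332 × -345/85591 ≈ -1.34 m/s.
So the trolley is moving at 1.34 m/s away from the emitter.

1.34 m/s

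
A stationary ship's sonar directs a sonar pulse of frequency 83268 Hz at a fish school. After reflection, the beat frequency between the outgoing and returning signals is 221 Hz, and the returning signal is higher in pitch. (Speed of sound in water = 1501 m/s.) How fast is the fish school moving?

1.99 m/s

Double Doppler shift off a moving reflector: f₂ = f₀ · (v + u)/(v − u) (u > 0 toward emitter).
Returning signal is higher, so f₂ = f₀ + Δf = 83268 + 221 = 83489 Hz.
Rearranging, u = v · (f₂ − f₀)/(f₂ + f₀) = 1501 × 221/166757 ≈ 1.99 m/s.
So the fish school is moving at 1.99 m/s toward the emitter.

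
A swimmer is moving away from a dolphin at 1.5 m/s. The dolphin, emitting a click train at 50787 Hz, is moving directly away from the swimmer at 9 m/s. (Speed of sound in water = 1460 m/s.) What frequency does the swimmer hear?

50424 Hz

Both move, so f' = f · (v − v_o)/(v + v_s).
f' = 50787 × (1460 − 1.5)/(1460 + 9) = 50787 × 1458.5/1469 ≈ 50424 Hz.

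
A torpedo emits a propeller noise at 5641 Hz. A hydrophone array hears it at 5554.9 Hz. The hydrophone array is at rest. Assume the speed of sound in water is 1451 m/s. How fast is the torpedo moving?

22.5 m/s

f' < f, so the torpedo is receding.
f' = f · v/(v + v_s) ⇒ v_s = v · |1 − f/f'|.
v_s = 1451 × |1 − 5641/5554.9| = 1451 × 0.0155 ≈ 22.5 m/s.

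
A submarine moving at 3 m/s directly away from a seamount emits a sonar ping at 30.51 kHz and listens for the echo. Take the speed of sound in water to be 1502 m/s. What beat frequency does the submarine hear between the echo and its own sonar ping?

122 Hz

The seamount receives the sound from a moving source: f₁ = f₀ · v/(v + v_e) = 30.51 × 1502/1505 ≈ 30.4492 kHz.
On the return leg the submarine is a moving observer: f₂ = f₁ · (v − v_e)/v = 30.4492 × 1499/1502 ≈ 30.3884 kHz.
Equivalently f₂ = f₀ · (v − v_e)/(v + v_e).
Beat against the emitted tone (with f₀ = 30510 Hz): |f₂ − f₀| = 2v_e·f₀/(v + v_e) = 2 × 3 × 30510/1505 ≈ 122 Hz.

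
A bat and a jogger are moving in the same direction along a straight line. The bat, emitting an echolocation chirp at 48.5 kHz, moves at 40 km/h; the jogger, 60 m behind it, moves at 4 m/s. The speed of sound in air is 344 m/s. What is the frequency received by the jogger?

40 km/h = 11.11 m/s.
The jogger is behind, so the bat is moving away from it while the jogger is moving toward the bat.
With source receding and observer approaching, f' = f · (v + v_o)/(v + v_s).
f' = 48.5 × (344 + 4)/(344 + 11.11) = 48.5 × 348/355.11 ≈ 47.5 kHz.

47.5 kHz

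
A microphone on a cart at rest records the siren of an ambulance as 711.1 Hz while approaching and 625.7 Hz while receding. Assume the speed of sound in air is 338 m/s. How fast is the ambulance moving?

21.6 m/s

f₁/f₂ = (v + v_s)/(v − v_s), so v_s = v · (f₁ − f₂)/(f₁ + f₂).
v_s = 338 × (711.1 − 625.7)/(711.1 + 625.7) = 338 × 85.4/1336.8 ≈ 21.6 m/s.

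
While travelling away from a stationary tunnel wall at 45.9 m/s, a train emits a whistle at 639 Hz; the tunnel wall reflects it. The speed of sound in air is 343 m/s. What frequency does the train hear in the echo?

The tunnel wall receives the sound from a moving source: f₁ = f₀ · v/(v + v_e) = 639 × 343/388.9 ≈ 564 Hz.
On the return leg the train is a moving observer: f₂ = f₁ · (v − v_e)/v = 564 × 297.1/343 ≈ 488 Hz.

488 Hz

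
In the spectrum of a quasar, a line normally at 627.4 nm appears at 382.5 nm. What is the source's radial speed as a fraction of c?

λ'/λ₀ = 0.6097 < 1 (blueshift), so the source is approaching.
λ'/λ₀ = √((1 − β)/(1 + β)) for an approaching source ⇒ β = (1 − r²)/(1 + r²) with r = λ'/λ₀.
β = (1 − 0.3717)/(1 + 0.3717) ≈ 0.458.

0.458c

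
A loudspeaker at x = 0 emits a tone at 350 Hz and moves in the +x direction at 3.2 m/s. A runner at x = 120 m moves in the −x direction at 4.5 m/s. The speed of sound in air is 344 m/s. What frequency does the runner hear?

The observer lies on the +x side, so the source is heading toward the observer and the observer is heading toward the source.
Both move, so f' = f · (v + v_o)/(v − v_s).
f' = 350 × (344 + 4.5)/(344 − 3.2) = 350 × 348.5/340.8 ≈ 358 Hz.

358 Hz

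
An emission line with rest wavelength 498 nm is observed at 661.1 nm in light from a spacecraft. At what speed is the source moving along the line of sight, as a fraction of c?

λ'/λ₀ = 1.3275 > 1 (redshift), so the source is receding.
λ'/λ₀ = √((1 + β)/(1 − β)) for a receding source ⇒ β = (r² − 1)/(r² + 1) with r = λ'/λ₀.
β = (1.7623 − 1)/(1.7623 + 1) ≈ 0.276.

0.276c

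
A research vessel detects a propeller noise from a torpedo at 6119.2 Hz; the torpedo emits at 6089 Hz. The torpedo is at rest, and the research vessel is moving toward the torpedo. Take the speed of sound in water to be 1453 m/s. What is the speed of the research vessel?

7.2 m/s

f' = f · (v + v_o)/v ⇒ v_o = v · |f'/f − 1|.
v_o = 1453 × |6119.2/6089 − 1| = 1453 × 0.00496 ≈ 7.2 m/s.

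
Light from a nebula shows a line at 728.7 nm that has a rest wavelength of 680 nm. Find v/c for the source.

0.069c

λ'/λ₀ = 1.0716 > 1 (redshift), so the source is receding.
λ'/λ₀ = √((1 + β)/(1 − β)) for a receding source ⇒ β = (r² − 1)/(r² + 1) with r = λ'/λ₀.
β = (1.1484 − 1)/(1.1484 + 1) ≈ 0.069.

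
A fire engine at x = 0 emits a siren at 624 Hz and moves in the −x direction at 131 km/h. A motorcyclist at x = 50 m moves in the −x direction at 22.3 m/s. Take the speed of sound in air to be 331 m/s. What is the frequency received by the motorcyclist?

131 km/h = 36.39 m/s.
The observer lies on the +x side, so the source is heading away from the observer and the observer is heading toward the source.
General Doppler shift: f' = f · (v + v_o)/(v + v_s).
f' = 624 × (331 + 22.3)/(331 + 36.39) = 624 × 353.3/367.39 ≈ 600 Hz.

600 Hz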